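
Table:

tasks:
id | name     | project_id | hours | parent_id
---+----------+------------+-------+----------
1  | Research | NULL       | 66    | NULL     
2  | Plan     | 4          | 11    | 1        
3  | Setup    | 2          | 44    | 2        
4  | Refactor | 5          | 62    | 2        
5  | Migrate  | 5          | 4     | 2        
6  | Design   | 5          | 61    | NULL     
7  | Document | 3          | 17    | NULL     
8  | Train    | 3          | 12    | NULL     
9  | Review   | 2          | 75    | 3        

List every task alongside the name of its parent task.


This is a self-join: tasks is joined to a second copy of itself, matching each row's parent_id to another row's id. Use LEFT JOIN so rows with parent_id=NULL are kept.
  - task 1 (Research): parent_id=NULL -> NULL
  - task 2 (Plan): parent_id=1 -> Research
  - task 3 (Setup): parent_id=2 -> Plan
  - task 4 (Refactor): parent_id=2 -> Plan
  - task 5 (Migrate): parent_id=2 -> Plan
  - task 6 (Design): parent_id=NULL -> NULL
  - task 7 (Document): parent_id=NULL -> NULL
  - task 8 (Train): parent_id=NULL -> NULL
  - task 9 (Review): parent_id=3 -> Setup

SQL:
SELECT a.name AS item, b.name AS parent
FROM tasks a
LEFT JOIN tasks b ON a.parent_id = b.id

Result:
item     | parent  
---------+---------
Research | NULL    
Plan     | Research
Setup    | Plan    
Refactor | Plan    
Migrate  | Plan    
Design   | NULL    
Document | NULL    
Train    | NULL    
Review   | Setup   


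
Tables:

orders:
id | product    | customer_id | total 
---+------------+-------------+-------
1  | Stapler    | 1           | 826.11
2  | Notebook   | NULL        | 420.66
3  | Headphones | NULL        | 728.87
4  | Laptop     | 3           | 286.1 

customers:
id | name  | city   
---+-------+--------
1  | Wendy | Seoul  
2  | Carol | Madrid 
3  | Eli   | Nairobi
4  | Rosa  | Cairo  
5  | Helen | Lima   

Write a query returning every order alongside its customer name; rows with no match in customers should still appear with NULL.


LEFT JOIN keeps every row from orders (the left table); where customer_id has no match in customers, the customer columns become NULL. Walk through each order:
  - order 1 (Stapler): customer_id=1 -> matches Wendy
  - order 2 (Notebook): customer_id=NULL, no match -> kept with NULL
  - order 3 (Headphones): customer_id=NULL, no match -> kept with NULL
  - order 4 (Laptop): customer_id=3 -> matches Eli
All 4 rows appear; 2 have NULL customer.

SQL:
SELECT a.product, b.name AS customer
FROM orders a
LEFT JOIN customers b ON a.customer_id = b.id

Result:
product    | customer
-----------+---------
Stapler    | Wendy   
Notebook   | NULL    
Headphones | NULL    
Laptop     | Eli     


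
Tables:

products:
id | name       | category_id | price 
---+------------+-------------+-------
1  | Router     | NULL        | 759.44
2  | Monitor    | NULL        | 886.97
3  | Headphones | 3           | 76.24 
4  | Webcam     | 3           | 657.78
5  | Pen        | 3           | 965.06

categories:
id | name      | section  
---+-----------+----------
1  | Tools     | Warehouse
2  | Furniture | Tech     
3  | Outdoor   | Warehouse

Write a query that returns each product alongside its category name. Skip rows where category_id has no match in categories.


INNER JOIN keeps only products rows whose category_id matches an id in categories. Walk through each product:
  - product 1 (Router): category_id=NULL, no match -> dropped
  - product 2 (Monitor): category_id=NULL, no match -> dropped
  - product 3 (Headphones): category_id=3 -> matches Outdoor
  - product 4 (Webcam): category_id=3 -> matches Outdoor
  - product 5 (Pen): category_id=3 -> matches Outdoor
So 2 of 5 rows are dropped.

SQL:
SELECT a.name, b.name AS category
FROM products a
INNER JOIN categories b ON a.category_id = b.id

Result:
name       | category
-----------+---------
Headphones | Outdoor 
Webcam     | Outdoor 
Pen        | Outdoor 


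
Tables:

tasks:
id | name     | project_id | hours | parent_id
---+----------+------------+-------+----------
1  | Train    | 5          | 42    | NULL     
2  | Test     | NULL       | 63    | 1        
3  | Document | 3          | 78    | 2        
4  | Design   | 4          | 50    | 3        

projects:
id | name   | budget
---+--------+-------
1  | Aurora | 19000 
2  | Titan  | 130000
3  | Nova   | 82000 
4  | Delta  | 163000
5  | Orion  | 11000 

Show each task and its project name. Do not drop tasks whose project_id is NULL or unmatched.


LEFT JOIN keeps every row from tasks (the left table); where project_id has no match in projects, the project columns become NULL. Walk through each task:
  - task 1 (Train): project_id=5 -> matches Orion
  - task 2 (Test): project_id=NULL, no match -> kept with NULL
  - task 3 (Document): project_id=3 -> matches Nova
  - task 4 (Design): project_id=4 -> matches Delta
All 4 rows appear; 1 has NULL project.

SQL:
SELECT a.name, b.name AS project
FROM tasks a
LEFT JOIN projects b ON a.project_id = b.id

Result:
name     | project
---------+--------
Train    | Orion  
Test     | NULL   
Document | Nova   
Design   | Delta  


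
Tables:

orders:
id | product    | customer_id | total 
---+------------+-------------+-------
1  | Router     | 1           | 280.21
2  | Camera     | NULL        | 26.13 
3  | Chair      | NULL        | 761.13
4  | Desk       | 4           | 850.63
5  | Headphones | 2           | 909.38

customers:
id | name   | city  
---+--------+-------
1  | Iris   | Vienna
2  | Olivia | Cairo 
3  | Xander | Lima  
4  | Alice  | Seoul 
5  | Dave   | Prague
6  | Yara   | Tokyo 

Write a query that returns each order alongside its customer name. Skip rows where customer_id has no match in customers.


INNER JOIN keeps only orders rows whose customer_id matches an id in customers. Walk through each order:
  - order 1 (Router): customer_id=1 -> matches Iris
  - order 2 (Camera): customer_id=NULL, no match -> dropped
  - order 3 (Chair): customer_id=NULL, no match -> dropped
  - order 4 (Desk): customer_id=4 -> matches Alice
  - order 5 (Headphones): customer_id=2 -> matches Olivia
So 2 of 5 rows are dropped.

SQL:
SELECT a.product, b.name AS customer
FROM orders a
INNER JOIN customers b ON a.customer_id = b.id

Result:
product    | customer
-----------+---------
Router     | Iris    
Desk       | Alice   
Headphones | Olivia  


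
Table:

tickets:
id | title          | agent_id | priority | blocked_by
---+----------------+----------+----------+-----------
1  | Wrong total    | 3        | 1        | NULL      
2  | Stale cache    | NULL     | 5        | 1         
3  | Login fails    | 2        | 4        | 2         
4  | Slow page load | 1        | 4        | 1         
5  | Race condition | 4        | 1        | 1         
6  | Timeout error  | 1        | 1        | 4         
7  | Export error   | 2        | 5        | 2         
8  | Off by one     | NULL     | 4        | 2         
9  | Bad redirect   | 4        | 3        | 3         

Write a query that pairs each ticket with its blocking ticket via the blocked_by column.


This is a self-join: tickets is joined to a second copy of itself, matching each row's blocked_by to another row's id. Use LEFT JOIN so rows with blocked_by=NULL are kept.
  - ticket 1 (Wrong total): blocked_by=NULL -> NULL
  - ticket 2 (Stale cache): blocked_by=1 -> Wrong total
  - ticket 3 (Login fails): blocked_by=2 -> Stale cache
  - ticket 4 (Slow page load): blocked_by=1 -> Wrong total
  - ticket 5 (Race condition): blocked_by=1 -> Wrong total
  - ticket 6 (Timeout error): blocked_by=4 -> Slow page load
  - ticket 7 (Export error): blocked_by=2 -> Stale cache
  - ticket 8 (Off by one): blocked_by=2 -> Stale cache
  - ticket 9 (Bad redirect): blocked_by=3 -> Login fails

SQL:
SELECT a.title AS item, b.title AS blocked_by
FROM tickets a
LEFT JOIN tickets b ON a.blocked_by = b.id

Result:
item           | blocked_by    
---------------+---------------
Wrong total    | NULL          
Stale cache    | Wrong total   
Login fails    | Stale cache   
Slow page load | Wrong total   
Race condition | Wrong total   
Timeout error  | Slow page load
Export error   | Stale cache   
Off by one     | Stale cache   
Bad redirect   | Login fails   


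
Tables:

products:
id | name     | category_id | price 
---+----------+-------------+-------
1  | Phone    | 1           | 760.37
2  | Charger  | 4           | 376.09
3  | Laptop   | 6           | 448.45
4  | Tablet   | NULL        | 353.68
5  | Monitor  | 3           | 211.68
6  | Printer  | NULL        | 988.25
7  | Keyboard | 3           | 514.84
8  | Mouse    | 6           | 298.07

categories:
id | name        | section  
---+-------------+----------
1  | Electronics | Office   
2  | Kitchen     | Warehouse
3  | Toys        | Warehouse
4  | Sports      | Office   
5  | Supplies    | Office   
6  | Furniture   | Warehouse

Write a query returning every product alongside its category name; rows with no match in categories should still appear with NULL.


LEFT JOIN keeps every row from products (the left table); where category_id has no match in categories, the category columns become NULL. Walk through each product:
  - product 1 (Phone): category_id=1 -> matches Electronics
  - product 2 (Charger): category_id=4 -> matches Sports
  - product 3 (Laptop): category_id=6 -> matches Furniture
  - product 4 (Tablet): category_id=NULL, no match -> kept with NULL
  - product 5 (Monitor): category_id=3 -> matches Toys
  - product 6 (Printer): category_id=NULL, no match -> kept with NULL
  - product 7 (Keyboard): category_id=3 -> matches Toys
  - product 8 (Mouse): category_id=6 -> matches Furniture
All 8 rows appear; 2 have NULL category.

SQL:
SELECT a.name, b.name AS category
FROM products a
LEFT JOIN categories b ON a.category_id = b.id

Result:
name     | category   
---------+------------
Phone    | Electronics
Charger  | Sports     
Laptop   | Furniture  
Tablet   | NULL       
Monitor  | Toys       
Printer  | NULL       
Keyboard | Toys       
Mouse    | Furniture  


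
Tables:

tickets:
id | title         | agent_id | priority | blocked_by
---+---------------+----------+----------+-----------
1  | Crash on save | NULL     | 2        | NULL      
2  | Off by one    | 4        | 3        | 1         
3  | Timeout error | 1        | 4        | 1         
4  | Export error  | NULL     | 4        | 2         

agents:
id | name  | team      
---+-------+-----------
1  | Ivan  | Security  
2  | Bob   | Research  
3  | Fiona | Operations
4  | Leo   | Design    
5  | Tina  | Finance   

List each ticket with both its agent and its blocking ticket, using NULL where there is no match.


Two LEFT JOINs from the same base table tickets: one to agents via agent_id, one to tickets itself via blocked_by. Both are LEFT so every ticket is preserved.
Match against agents:
  - ticket 1 (Crash on save): agent_id=NULL, no match -> kept with NULL
  - ticket 2 (Off by one): agent_id=4 -> matches Leo
  - ticket 3 (Timeout error): agent_id=1 -> matches Ivan
  - ticket 4 (Export error): agent_id=NULL, no match -> kept with NULL
Match against tickets (self):
  - ticket 1 (Crash on save): blocked_by=NULL -> NULL
  - ticket 2 (Off by one): blocked_by=1 -> Crash on save
  - ticket 3 (Timeout error): blocked_by=1 -> Crash on save
  - ticket 4 (Export error): blocked_by=2 -> Off by one

SQL:
SELECT a.title, b.name AS agent, c.title AS blocked_by
FROM tickets a
LEFT JOIN agents b ON a.agent_id = b.id
LEFT JOIN tickets c ON a.blocked_by = c.id

Result:
title         | agent | blocked_by   
--------------+-------+--------------
Crash on save | NULL  | NULL         
Off by one    | Leo   | Crash on save
Timeout error | Ivan  | Crash on save
Export error  | NULL  | Off by one   


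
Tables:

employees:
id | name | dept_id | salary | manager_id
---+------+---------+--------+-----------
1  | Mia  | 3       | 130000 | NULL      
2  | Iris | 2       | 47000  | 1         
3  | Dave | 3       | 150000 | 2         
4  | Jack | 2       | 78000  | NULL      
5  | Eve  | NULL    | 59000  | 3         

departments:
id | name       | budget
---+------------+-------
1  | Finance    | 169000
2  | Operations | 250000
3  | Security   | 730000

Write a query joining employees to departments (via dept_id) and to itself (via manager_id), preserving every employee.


Two LEFT JOINs from the same base table employees: one to departments via dept_id, one to employees itself via manager_id. Both are LEFT so every employee is preserved.
Match against departments:
  - employee 1 (Mia): dept_id=3 -> matches Security
  - employee 2 (Iris): dept_id=2 -> matches Operations
  - employee 3 (Dave): dept_id=3 -> matches Security
  - employee 4 (Jack): dept_id=2 -> matches Operations
  - employee 5 (Eve): dept_id=NULL, no match -> kept with NULL
Match against employees (self):
  - employee 1 (Mia): manager_id=NULL -> NULL
  - employee 2 (Iris): manager_id=1 -> Mia
  - employee 3 (Dave): manager_id=2 -> Iris
  - employee 4 (Jack): manager_id=NULL -> NULL
  - employee 5 (Eve): manager_id=3 -> Dave

SQL:
SELECT a.name, b.name AS department, c.name AS manager
FROM employees a
LEFT JOIN departments b ON a.dept_id = b.id
LEFT JOIN employees c ON a.manager_id = c.id

Result:
name | department | manager
-----+------------+--------
Mia  | Security   | NULL   
Iris | Operations | Mia    
Dave | Security   | Iris   
Jack | Operations | NULL   
Eve  | NULL       | Dave   


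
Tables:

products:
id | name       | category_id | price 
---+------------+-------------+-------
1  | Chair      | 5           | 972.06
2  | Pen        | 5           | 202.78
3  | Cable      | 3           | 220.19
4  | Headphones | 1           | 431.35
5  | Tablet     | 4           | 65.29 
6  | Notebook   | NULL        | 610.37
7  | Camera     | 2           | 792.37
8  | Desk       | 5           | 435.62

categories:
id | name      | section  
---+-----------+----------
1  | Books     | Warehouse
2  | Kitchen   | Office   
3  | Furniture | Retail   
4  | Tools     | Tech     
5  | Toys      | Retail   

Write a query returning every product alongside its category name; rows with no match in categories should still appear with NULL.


LEFT JOIN keeps every row from products (the left table); where category_id has no match in categories, the category columns become NULL. Walk through each product:
  - product 1 (Chair): category_id=5 -> matches Toys
  - product 2 (Pen): category_id=5 -> matches Toys
  - product 3 (Cable): category_id=3 -> matches Furniture
  - product 4 (Headphones): category_id=1 -> matches Books
  - product 5 (Tablet): category_id=4 -> matches Tools
  - product 6 (Notebook): category_id=NULL, no match -> kept with NULL
  - product 7 (Camera): category_id=2 -> matches Kitchen
  - product 8 (Desk): category_id=5 -> matches Toys
All 8 rows appear; 1 has NULL category.

SQL:
SELECT a.name, b.name AS category
FROM products a
LEFT JOIN categories b ON a.category_id = b.id

Result:
name       | category 
-----------+----------
Chair      | Toys     
Pen        | Toys     
Cable      | Furniture
Headphones | Books    
Tablet     | Tools    
Notebook   | NULL     
Camera     | Kitchen  
Desk       | Toys     


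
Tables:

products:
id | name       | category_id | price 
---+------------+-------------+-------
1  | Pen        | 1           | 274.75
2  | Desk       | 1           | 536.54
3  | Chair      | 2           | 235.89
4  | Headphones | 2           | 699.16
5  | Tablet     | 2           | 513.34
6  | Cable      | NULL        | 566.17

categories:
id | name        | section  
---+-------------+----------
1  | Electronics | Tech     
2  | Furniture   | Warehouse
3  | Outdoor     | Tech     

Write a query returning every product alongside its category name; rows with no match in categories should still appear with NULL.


LEFT JOIN keeps every row from products (the left table); where category_id has no match in categories, the category columns become NULL. Walk through each product:
  - product 1 (Pen): category_id=1 -> matches Electronics
  - product 2 (Desk): category_id=1 -> matches Electronics
  - product 3 (Chair): category_id=2 -> matches Furniture
  - product 4 (Headphones): category_id=2 -> matches Furniture
  - product 5 (Tablet): category_id=2 -> matches Furniture
  - product 6 (Cable): category_id=NULL, no match -> kept with NULL
All 6 rows appear; 1 has NULL category.

SQL:
SELECT a.name, b.name AS category
FROM products a
LEFT JOIN categories b ON a.category_id = b.id

Result:
name       | category   
-----------+------------
Pen        | Electronics
Desk       | Electronics
Chair      | Furniture  
Headphones | Furniture  
Tablet     | Furniture  
Cable      | NULL       


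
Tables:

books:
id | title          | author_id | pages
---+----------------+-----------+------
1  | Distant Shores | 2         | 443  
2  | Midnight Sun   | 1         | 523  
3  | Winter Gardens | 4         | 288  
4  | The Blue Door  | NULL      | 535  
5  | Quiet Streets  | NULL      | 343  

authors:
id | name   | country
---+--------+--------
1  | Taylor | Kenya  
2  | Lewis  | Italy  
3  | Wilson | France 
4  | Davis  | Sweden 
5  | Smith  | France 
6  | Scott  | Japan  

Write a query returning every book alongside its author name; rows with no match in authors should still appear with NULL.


LEFT JOIN keeps every row from books (the left table); where author_id has no match in authors, the author columns become NULL. Walk through each book:
  - book 1 (Distant Shores): author_id=2 -> matches Lewis
  - book 2 (Midnight Sun): author_id=1 -> matches Taylor
  - book 3 (Winter Gardens): author_id=4 -> matches Davis
  - book 4 (The Blue Door): author_id=NULL, no match -> kept with NULL
  - book 5 (Quiet Streets): author_id=NULL, no match -> kept with NULL
All 5 rows appear; 2 have NULL author.

SQL:
SELECT a.title, b.name AS author
FROM books a
LEFT JOIN authors b ON a.author_id = b.id

Result:
title          | author
---------------+-------
Distant Shores | Lewis 
Midnight Sun   | Taylor
Winter Gardens | Davis 
The Blue Door  | NULL  
Quiet Streets  | NULL  


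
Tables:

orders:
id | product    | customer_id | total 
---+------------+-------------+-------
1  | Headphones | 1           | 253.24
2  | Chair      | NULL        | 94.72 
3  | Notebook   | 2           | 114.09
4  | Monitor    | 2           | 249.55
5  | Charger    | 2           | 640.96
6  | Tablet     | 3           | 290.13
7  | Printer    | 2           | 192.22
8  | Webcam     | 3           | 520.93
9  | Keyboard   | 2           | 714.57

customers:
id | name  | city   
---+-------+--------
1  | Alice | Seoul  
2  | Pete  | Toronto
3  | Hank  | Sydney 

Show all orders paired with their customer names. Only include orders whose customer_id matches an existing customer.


INNER JOIN keeps only orders rows whose customer_id matches an id in customers. Walk through each order:
  - order 1 (Headphones): customer_id=1 -> matches Alice
  - order 2 (Chair): customer_id=NULL, no match -> dropped
  - order 3 (Notebook): customer_id=2 -> matches Pete
  - order 4 (Monitor): customer_id=2 -> matches Pete
  - order 5 (Charger): customer_id=2 -> matches Pete
  - order 6 (Tablet): customer_id=3 -> matches Hank
  - order 7 (Printer): customer_id=2 -> matches Pete
  - order 8 (Webcam): customer_id=3 -> matches Hank
  - order 9 (Keyboard): customer_id=2 -> matches Pete
So 1 of 9 rows is dropped.

SQL:
SELECT a.product, b.name AS customer
FROM orders a
INNER JOIN customers b ON a.customer_id = b.id

Result:
product    | customer
-----------+---------
Headphones | Alice   
Notebook   | Pete    
Monitor    | Pete    
Charger    | Pete    
Tablet     | Hank    
Printer    | Pete    
Webcam     | Hank    
Keyboard   | Pete    


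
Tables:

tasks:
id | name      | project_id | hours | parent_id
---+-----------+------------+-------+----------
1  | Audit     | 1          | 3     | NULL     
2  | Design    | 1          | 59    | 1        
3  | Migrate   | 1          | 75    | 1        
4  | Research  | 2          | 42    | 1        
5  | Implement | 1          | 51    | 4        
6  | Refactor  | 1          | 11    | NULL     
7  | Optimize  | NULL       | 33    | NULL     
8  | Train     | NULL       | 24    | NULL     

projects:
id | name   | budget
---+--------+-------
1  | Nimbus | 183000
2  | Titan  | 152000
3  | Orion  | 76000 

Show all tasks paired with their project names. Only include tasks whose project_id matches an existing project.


INNER JOIN keeps only tasks rows whose project_id matches an id in projects. Walk through each task:
  - task 1 (Audit): project_id=1 -> matches Nimbus
  - task 2 (Design): project_id=1 -> matches Nimbus
  - task 3 (Migrate): project_id=1 -> matches Nimbus
  - task 4 (Research): project_id=2 -> matches Titan
  - task 5 (Implement): project_id=1 -> matches Nimbus
  - task 6 (Refactor): project_id=1 -> matches Nimbus
  - task 7 (Optimize): project_id=NULL, no match -> dropped
  - task 8 (Train): project_id=NULL, no match -> dropped
So 2 of 8 rows are dropped.

SQL:
SELECT a.name, b.name AS project
FROM tasks a
INNER JOIN projects b ON a.project_id = b.id

Result:
name      | project
----------+--------
Audit     | Nimbus 
Design    | Nimbus 
Migrate   | Nimbus 
Research  | Titan  
Implement | Nimbus 
Refactor  | Nimbus 


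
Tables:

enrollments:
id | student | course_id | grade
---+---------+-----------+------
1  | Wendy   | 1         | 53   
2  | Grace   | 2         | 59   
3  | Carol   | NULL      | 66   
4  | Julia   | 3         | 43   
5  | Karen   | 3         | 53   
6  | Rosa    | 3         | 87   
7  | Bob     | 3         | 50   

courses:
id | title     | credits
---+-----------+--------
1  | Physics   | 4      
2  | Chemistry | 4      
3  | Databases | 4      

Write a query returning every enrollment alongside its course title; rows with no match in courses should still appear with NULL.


LEFT JOIN keeps every row from enrollments (the left table); where course_id has no match in courses, the course columns become NULL. Walk through each enrollment:
  - enrollment 1 (Wendy): course_id=1 -> matches Physics
  - enrollment 2 (Grace): course_id=2 -> matches Chemistry
  - enrollment 3 (Carol): course_id=NULL, no match -> kept with NULL
  - enrollment 4 (Julia): course_id=3 -> matches Databases
  - enrollment 5 (Karen): course_id=3 -> matches Databases
  - enrollment 6 (Rosa): course_id=3 -> matches Databases
  - enrollment 7 (Bob): course_id=3 -> matches Databases
All 7 rows appear; 1 has NULL course.

SQL:
SELECT a.student, b.title AS course
FROM enrollments a
LEFT JOIN courses b ON a.course_id = b.id

Result:
student | course   
--------+----------
Wendy   | Physics  
Grace   | Chemistry
Carol   | NULL     
Julia   | Databases
Karen   | Databases
Rosa    | Databases
Bob     | Databases


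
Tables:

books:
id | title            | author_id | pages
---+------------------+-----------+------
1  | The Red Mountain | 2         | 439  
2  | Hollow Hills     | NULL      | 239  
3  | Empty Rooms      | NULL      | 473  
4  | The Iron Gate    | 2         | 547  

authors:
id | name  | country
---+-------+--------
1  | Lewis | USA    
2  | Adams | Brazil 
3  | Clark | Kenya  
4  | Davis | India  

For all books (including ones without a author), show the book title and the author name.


LEFT JOIN keeps every row from books (the left table); where author_id has no match in authors, the author columns become NULL. Walk through each book:
  - book 1 (The Red Mountain): author_id=2 -> matches Adams
  - book 2 (Hollow Hills): author_id=NULL, no match -> kept with NULL
  - book 3 (Empty Rooms): author_id=NULL, no match -> kept with NULL
  - book 4 (The Iron Gate): author_id=2 -> matches Adams
All 4 rows appear; 2 have NULL author.

SQL:
SELECT a.title, b.name AS author
FROM books a
LEFT JOIN authors b ON a.author_id = b.id

Result:
title            | author
-----------------+-------
The Red Mountain | Adams 
Hollow Hills     | NULL  
Empty Rooms      | NULL  
The Iron Gate    | Adams 


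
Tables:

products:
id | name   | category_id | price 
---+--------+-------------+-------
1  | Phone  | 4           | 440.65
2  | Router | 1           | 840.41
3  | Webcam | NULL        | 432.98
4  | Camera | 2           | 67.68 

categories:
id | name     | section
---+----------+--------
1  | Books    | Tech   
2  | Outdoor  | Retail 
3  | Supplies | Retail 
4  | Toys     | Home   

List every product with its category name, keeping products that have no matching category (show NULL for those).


LEFT JOIN keeps every row from products (the left table); where category_id has no match in categories, the category columns become NULL. Walk through each product:
  - product 1 (Phone): category_id=4 -> matches Toys
  - product 2 (Router): category_id=1 -> matches Books
  - product 3 (Webcam): category_id=NULL, no match -> kept with NULL
  - product 4 (Camera): category_id=2 -> matches Outdoor
All 4 rows appear; 1 has NULL category.

SQL:
SELECT a.name, b.name AS category
FROM products a
LEFT JOIN categories b ON a.category_id = b.id

Result:
name   | category
-------+---------
Phone  | Toys    
Router | Books   
Webcam | NULL    
Camera | Outdoor 


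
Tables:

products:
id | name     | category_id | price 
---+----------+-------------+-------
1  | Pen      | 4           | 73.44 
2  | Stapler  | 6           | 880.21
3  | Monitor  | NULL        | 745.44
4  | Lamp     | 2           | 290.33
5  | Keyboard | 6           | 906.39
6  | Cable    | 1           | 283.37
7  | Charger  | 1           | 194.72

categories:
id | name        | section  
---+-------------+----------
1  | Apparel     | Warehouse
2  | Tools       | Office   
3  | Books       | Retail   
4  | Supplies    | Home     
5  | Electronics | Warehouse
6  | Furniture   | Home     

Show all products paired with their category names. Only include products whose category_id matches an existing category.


INNER JOIN keeps only products rows whose category_id matches an id in categories. Walk through each product:
  - product 1 (Pen): category_id=4 -> matches Supplies
  - product 2 (Stapler): category_id=6 -> matches Furniture
  - product 3 (Monitor): category_id=NULL, no match -> dropped
  - product 4 (Lamp): category_id=2 -> matches Tools
  - product 5 (Keyboard): category_id=6 -> matches Furniture
  - product 6 (Cable): category_id=1 -> matches Apparel
  - product 7 (Charger): category_id=1 -> matches Apparel
So 1 of 7 rows is dropped.

SQL:
SELECT a.name, b.name AS category
FROM products a
INNER JOIN categories b ON a.category_id = b.id

Result:
name     | category 
---------+----------
Pen      | Supplies 
Stapler  | Furniture
Lamp     | Tools    
Keyboard | Furniture
Cable    | Apparel  
Charger  | Apparel  


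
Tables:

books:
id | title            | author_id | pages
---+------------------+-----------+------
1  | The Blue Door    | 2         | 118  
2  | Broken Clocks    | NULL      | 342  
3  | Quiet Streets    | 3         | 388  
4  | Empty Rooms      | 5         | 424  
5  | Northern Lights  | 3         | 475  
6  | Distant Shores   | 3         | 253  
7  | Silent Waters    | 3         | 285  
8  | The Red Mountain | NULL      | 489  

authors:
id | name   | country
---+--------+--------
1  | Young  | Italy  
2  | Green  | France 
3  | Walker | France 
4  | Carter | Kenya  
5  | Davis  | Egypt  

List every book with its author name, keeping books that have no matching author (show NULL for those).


LEFT JOIN keeps every row from books (the left table); where author_id has no match in authors, the author columns become NULL. Walk through each book:
  - book 1 (The Blue Door): author_id=2 -> matches Green
  - book 2 (Broken Clocks): author_id=NULL, no match -> kept with NULL
  - book 3 (Quiet Streets): author_id=3 -> matches Walker
  - book 4 (Empty Rooms): author_id=5 -> matches Davis
  - book 5 (Northern Lights): author_id=3 -> matches Walker
  - book 6 (Distant Shores): author_id=3 -> matches Walker
  - book 7 (Silent Waters): author_id=3 -> matches Walker
  - book 8 (The Red Mountain): author_id=NULL, no match -> kept with NULL
All 8 rows appear; 2 have NULL author.

SQL:
SELECT a.title, b.name AS author
FROM books a
LEFT JOIN authors b ON a.author_id = b.id

Result:
title            | author
-----------------+-------
The Blue Door    | Green 
Broken Clocks    | NULL  
Quiet Streets    | Walker
Empty Rooms      | Davis 
Northern Lights  | Walker
Distant Shores   | Walker
Silent Waters    | Walker
The Red Mountain | NULL  


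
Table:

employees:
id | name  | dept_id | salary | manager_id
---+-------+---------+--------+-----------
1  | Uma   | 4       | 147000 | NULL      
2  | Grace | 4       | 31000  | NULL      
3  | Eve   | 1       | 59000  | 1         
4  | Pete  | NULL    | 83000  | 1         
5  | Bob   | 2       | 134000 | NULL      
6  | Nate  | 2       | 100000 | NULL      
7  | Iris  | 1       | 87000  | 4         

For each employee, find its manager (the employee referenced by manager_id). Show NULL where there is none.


This is a self-join: employees is joined to a second copy of itself, matching each row's manager_id to another row's id. Use LEFT JOIN so rows with manager_id=NULL are kept.
  - employee 1 (Uma): manager_id=NULL -> NULL
  - employee 2 (Grace): manager_id=NULL -> NULL
  - employee 3 (Eve): manager_id=1 -> Uma
  - employee 4 (Pete): manager_id=1 -> Uma
  - employee 5 (Bob): manager_id=NULL -> NULL
  - employee 6 (Nate): manager_id=NULL -> NULL
  - employee 7 (Iris): manager_id=4 -> Pete

SQL:
SELECT a.name AS item, b.name AS manager
FROM employees a
LEFT JOIN employees b ON a.manager_id = b.id

Result:
item  | manager
------+--------
Uma   | NULL   
Grace | NULL   
Eve   | Uma    
Pete  | Uma    
Bob   | NULL   
Nate  | NULL   
Iris  | Pete   


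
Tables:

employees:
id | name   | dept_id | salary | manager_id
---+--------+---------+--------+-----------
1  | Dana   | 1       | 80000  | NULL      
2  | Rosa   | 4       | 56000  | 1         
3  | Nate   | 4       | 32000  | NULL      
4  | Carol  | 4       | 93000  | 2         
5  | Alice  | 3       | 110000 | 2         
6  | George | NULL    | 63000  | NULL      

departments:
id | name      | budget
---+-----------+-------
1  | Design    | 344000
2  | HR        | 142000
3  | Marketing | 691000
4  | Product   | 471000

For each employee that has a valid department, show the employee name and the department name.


INNER JOIN keeps only employees rows whose dept_id matches an id in departments. Walk through each employee:
  - employee 1 (Dana): dept_id=1 -> matches Design
  - employee 2 (Rosa): dept_id=4 -> matches Product
  - employee 3 (Nate): dept_id=4 -> matches Product
  - employee 4 (Carol): dept_id=4 -> matches Product
  - employee 5 (Alice): dept_id=3 -> matches Marketing
  - employee 6 (George): dept_id=NULL, no match -> dropped
So 1 of 6 rows is dropped.

SQL:
SELECT a.name, b.name AS department
FROM employees a
INNER JOIN departments b ON a.dept_id = b.id

Result:
name  | department
------+-----------
Dana  | Design    
Rosa  | Product   
Nate  | Product   
Carol | Product   
Alice | Marketing 


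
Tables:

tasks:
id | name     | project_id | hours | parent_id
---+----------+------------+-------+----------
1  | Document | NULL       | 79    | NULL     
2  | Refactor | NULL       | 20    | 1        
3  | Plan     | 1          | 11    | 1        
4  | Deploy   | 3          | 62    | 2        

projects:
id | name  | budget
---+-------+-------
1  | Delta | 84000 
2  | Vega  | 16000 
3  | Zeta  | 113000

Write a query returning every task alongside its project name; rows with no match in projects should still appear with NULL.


LEFT JOIN keeps every row from tasks (the left table); where project_id has no match in projects, the project columns become NULL. Walk through each task:
  - task 1 (Document): project_id=NULL, no match -> kept with NULL
  - task 2 (Refactor): project_id=NULL, no match -> kept with NULL
  - task 3 (Plan): project_id=1 -> matches Delta
  - task 4 (Deploy): project_id=3 -> matches Zeta
All 4 rows appear; 2 have NULL project.

SQL:
SELECT a.name, b.name AS project
FROM tasks a
LEFT JOIN projects b ON a.project_id = b.id

Result:
name     | project
---------+--------
Document | NULL   
Refactor | NULL   
Plan     | Delta  
Deploy   | Zeta   


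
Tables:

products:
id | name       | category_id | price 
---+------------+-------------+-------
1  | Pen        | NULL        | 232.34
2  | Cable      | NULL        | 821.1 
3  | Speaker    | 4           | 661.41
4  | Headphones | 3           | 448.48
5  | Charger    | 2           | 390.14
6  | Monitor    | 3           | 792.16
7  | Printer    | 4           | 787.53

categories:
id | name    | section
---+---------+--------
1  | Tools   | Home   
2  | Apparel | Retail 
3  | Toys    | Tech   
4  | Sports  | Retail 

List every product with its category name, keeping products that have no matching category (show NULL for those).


LEFT JOIN keeps every row from products (the left table); where category_id has no match in categories, the category columns become NULL. Walk through each product:
  - product 1 (Pen): category_id=NULL, no match -> kept with NULL
  - product 2 (Cable): category_id=NULL, no match -> kept with NULL
  - product 3 (Speaker): category_id=4 -> matches Sports
  - product 4 (Headphones): category_id=3 -> matches Toys
  - product 5 (Charger): category_id=2 -> matches Apparel
  - product 6 (Monitor): category_id=3 -> matches Toys
  - product 7 (Printer): category_id=4 -> matches Sports
All 7 rows appear; 2 have NULL category.

SQL:
SELECT a.name, b.name AS category
FROM products a
LEFT JOIN categories b ON a.category_id = b.id

Result:
name       | category
-----------+---------
Pen        | NULL    
Cable      | NULL    
Speaker    | Sports  
Headphones | Toys    
Charger    | Apparel 
Monitor    | Toys    
Printer    | Sports  


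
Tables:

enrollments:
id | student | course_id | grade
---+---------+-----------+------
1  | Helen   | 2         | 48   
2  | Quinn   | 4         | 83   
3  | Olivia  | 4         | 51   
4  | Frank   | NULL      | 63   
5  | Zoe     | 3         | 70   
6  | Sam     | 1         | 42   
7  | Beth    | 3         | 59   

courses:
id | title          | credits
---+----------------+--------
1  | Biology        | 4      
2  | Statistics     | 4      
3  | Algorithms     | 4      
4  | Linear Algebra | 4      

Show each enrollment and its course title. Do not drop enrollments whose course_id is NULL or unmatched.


LEFT JOIN keeps every row from enrollments (the left table); where course_id has no match in courses, the course columns become NULL. Walk through each enrollment:
  - enrollment 1 (Helen): course_id=2 -> matches Statistics
  - enrollment 2 (Quinn): course_id=4 -> matches Linear Algebra
  - enrollment 3 (Olivia): course_id=4 -> matches Linear Algebra
  - enrollment 4 (Frank): course_id=NULL, no match -> kept with NULL
  - enrollment 5 (Zoe): course_id=3 -> matches Algorithms
  - enrollment 6 (Sam): course_id=1 -> matches Biology
  - enrollment 7 (Beth): course_id=3 -> matches Algorithms
All 7 rows appear; 1 has NULL course.

SQL:
SELECT a.student, b.title AS course
FROM enrollments a
LEFT JOIN courses b ON a.course_id = b.id

Result:
student | course        
--------+---------------
Helen   | Statistics    
Quinn   | Linear Algebra
Olivia  | Linear Algebra
Frank   | NULL          
Zoe     | Algorithms    
Sam     | Biology       
Beth    | Algorithms    


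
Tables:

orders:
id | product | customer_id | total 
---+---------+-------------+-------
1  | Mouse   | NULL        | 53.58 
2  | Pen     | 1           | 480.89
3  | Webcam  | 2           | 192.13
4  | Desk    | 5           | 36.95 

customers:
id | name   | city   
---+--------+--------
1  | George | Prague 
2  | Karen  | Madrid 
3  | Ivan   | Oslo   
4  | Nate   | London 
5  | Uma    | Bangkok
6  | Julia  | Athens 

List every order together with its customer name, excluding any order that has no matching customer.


INNER JOIN keeps only orders rows whose customer_id matches an id in customers. Walk through each order:
  - order 1 (Mouse): customer_id=NULL, no match -> dropped
  - order 2 (Pen): customer_id=1 -> matches George
  - order 3 (Webcam): customer_id=2 -> matches Karen
  - order 4 (Desk): customer_id=5 -> matches Uma
So 1 of 4 rows is dropped.

SQL:
SELECT a.product, b.name AS customer
FROM orders a
INNER JOIN customers b ON a.customer_id = b.id

Result:
product | customer
--------+---------
Pen     | George  
Webcam  | Karen   
Desk    | Uma     


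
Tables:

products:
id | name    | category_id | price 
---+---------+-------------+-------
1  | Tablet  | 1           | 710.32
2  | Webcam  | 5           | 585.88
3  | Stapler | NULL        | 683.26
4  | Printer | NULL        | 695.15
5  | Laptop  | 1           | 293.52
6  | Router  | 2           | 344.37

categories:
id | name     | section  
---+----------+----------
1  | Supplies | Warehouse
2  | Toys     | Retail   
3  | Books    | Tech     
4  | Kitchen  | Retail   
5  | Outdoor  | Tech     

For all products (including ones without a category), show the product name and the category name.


LEFT JOIN keeps every row from products (the left table); where category_id has no match in categories, the category columns become NULL. Walk through each product:
  - product 1 (Tablet): category_id=1 -> matches Supplies
  - product 2 (Webcam): category_id=5 -> matches Outdoor
  - product 3 (Stapler): category_id=NULL, no match -> kept with NULL
  - product 4 (Printer): category_id=NULL, no match -> kept with NULL
  - product 5 (Laptop): category_id=1 -> matches Supplies
  - product 6 (Router): category_id=2 -> matches Toys
All 6 rows appear; 2 have NULL category.

SQL:
SELECT a.name, b.name AS category
FROM products a
LEFT JOIN categories b ON a.category_id = b.id

Result:
name    | category
--------+---------
Tablet  | Supplies
Webcam  | Outdoor 
Stapler | NULL    
Printer | NULL    
Laptop  | Supplies
Router  | Toys    


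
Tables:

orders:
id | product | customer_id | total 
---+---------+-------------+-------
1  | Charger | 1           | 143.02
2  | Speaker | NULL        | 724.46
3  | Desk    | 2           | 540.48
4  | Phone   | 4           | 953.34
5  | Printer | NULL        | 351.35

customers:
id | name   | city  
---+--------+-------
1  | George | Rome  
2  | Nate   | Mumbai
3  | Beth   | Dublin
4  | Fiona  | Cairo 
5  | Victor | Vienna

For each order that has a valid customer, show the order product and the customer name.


INNER JOIN keeps only orders rows whose customer_id matches an id in customers. Walk through each order:
  - order 1 (Charger): customer_id=1 -> matches George
  - order 2 (Speaker): customer_id=NULL, no match -> dropped
  - order 3 (Desk): customer_id=2 -> matches Nate
  - order 4 (Phone): customer_id=4 -> matches Fiona
  - order 5 (Printer): customer_id=NULL, no match -> dropped
So 2 of 5 rows are dropped.

SQL:
SELECT a.product, b.name AS customer
FROM orders a
INNER JOIN customers b ON a.customer_id = b.id

Result:
product | customer
--------+---------
Charger | George  
Desk    | Nate    
Phone   | Fiona   


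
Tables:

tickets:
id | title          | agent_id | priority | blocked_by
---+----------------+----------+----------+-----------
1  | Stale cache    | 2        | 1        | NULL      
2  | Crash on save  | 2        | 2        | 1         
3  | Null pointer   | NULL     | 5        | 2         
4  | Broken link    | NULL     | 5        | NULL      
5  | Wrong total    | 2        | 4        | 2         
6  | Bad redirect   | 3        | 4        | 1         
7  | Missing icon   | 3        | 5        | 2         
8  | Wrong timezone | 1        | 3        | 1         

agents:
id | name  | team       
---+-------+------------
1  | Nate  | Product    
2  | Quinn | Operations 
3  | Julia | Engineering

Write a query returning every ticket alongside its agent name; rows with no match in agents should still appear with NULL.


LEFT JOIN keeps every row from tickets (the left table); where agent_id has no match in agents, the agent columns become NULL. Walk through each ticket:
  - ticket 1 (Stale cache): agent_id=2 -> matches Quinn
  - ticket 2 (Crash on save): agent_id=2 -> matches Quinn
  - ticket 3 (Null pointer): agent_id=NULL, no match -> kept with NULL
  - ticket 4 (Broken link): agent_id=NULL, no match -> kept with NULL
  - ticket 5 (Wrong total): agent_id=2 -> matches Quinn
  - ticket 6 (Bad redirect): agent_id=3 -> matches Julia
  - ticket 7 (Missing icon): agent_id=3 -> matches Julia
  - ticket 8 (Wrong timezone): agent_id=1 -> matches Nate
All 8 rows appear; 2 have NULL agent.

SQL:
SELECT a.title, b.name AS agent
FROM tickets a
LEFT JOIN agents b ON a.agent_id = b.id

Result:
title          | agent
---------------+------
Stale cache    | Quinn
Crash on save  | Quinn
Null pointer   | NULL 
Broken link    | NULL 
Wrong total    | Quinn
Bad redirect   | Julia
Missing icon   | Julia
Wrong timezone | Nate 
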